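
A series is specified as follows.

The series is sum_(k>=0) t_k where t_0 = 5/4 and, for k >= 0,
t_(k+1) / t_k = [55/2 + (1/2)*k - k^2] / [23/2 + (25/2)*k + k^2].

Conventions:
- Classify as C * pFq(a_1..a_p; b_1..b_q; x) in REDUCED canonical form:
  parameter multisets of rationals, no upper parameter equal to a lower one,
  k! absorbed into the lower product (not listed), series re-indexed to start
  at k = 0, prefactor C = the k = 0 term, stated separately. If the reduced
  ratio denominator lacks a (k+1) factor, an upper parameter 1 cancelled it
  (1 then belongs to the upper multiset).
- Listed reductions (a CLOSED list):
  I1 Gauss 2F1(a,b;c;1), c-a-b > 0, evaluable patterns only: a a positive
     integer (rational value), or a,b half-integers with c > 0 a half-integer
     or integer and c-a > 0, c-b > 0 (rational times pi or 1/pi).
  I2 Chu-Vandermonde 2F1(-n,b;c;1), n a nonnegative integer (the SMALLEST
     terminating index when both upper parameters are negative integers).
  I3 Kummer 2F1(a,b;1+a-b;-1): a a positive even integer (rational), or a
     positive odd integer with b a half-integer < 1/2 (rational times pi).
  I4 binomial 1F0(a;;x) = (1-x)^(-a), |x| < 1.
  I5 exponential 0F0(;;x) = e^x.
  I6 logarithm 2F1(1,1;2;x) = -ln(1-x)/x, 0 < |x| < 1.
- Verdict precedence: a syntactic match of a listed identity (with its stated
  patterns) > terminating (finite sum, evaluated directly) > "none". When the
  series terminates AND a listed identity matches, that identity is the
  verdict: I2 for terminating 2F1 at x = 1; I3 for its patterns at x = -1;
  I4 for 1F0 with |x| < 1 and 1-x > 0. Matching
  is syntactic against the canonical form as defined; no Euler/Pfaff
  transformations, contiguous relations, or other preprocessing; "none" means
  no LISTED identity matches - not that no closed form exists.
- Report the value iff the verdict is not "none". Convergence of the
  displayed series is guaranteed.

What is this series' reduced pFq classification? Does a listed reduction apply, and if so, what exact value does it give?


Classification (C = 5/4): 2F1 with upper {-11/2, 5}, lower {23/2}, argument x = -1. Verdict at x = -1: Kummer (I3) matches (x = -1; c = 23/2 equals 1+a-b for upper {-11/2, 5}: listed pattern). Sum: (218243025/67108864) * pi.

The tell: with t_0 = 5/4, factor the ratio over Q (C = 5/4): negated roots = parameters.
Step ratio: r(k) = (-1) * (k-11/2) (k+5) / [(k+23/2) (k+1)] - rational in k. x = (-1); t_0 = 5/4; negate the roots.


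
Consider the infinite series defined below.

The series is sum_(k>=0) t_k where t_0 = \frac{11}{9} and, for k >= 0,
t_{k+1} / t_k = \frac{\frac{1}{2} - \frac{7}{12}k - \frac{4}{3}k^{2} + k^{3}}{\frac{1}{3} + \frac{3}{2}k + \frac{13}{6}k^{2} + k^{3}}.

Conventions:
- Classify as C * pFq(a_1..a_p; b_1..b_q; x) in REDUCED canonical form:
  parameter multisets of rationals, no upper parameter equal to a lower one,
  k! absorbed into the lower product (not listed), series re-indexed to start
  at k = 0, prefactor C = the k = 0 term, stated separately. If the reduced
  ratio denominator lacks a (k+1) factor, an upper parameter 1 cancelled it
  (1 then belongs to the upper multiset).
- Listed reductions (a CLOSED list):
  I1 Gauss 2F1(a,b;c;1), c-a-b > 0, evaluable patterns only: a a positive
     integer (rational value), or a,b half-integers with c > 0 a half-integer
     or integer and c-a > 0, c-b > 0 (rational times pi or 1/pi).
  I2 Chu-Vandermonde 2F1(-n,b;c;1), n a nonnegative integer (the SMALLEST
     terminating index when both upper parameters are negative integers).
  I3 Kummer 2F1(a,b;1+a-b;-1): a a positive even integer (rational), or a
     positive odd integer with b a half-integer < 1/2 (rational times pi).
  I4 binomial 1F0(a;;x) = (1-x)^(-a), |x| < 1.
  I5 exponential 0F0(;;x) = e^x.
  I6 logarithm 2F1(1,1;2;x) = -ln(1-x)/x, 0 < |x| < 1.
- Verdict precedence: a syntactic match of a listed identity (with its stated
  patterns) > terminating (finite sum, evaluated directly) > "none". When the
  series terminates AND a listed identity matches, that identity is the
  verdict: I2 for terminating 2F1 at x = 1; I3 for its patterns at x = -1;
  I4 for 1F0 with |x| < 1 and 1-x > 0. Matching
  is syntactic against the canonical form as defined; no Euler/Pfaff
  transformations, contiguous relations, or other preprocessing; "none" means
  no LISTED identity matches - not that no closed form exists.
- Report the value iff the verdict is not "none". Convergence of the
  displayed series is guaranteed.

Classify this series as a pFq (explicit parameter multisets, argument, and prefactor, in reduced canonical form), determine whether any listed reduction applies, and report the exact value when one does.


First insight: t_0 being \frac{11}{9}, cancel k + 2/3 from the displayed ratio first; then C = 11/9.
Term ratio: r(k) = 1 * (k-\frac{3}{2}) (k-\frac{1}{2}) / [(k+\frac{1}{2}) (k+1)] - rational in k, leading ratio 1; with t_0 = \frac{11}{9}, classification follows.

The series (x = 1) is 2F1: upper {-\frac{3}{2}, -\frac{1}{2}}, lower {\frac{1}{2}}, prefactor \frac{11}{9}. Verdict: Gauss's theorem I1 (half-integer case) fires (x = 1; upper {-\frac{3}{2}, -\frac{1}{2}} half-integers, c = \frac{1}{2} in the evaluable pattern). Hence: \frac{11}{12} \cdot \pi.


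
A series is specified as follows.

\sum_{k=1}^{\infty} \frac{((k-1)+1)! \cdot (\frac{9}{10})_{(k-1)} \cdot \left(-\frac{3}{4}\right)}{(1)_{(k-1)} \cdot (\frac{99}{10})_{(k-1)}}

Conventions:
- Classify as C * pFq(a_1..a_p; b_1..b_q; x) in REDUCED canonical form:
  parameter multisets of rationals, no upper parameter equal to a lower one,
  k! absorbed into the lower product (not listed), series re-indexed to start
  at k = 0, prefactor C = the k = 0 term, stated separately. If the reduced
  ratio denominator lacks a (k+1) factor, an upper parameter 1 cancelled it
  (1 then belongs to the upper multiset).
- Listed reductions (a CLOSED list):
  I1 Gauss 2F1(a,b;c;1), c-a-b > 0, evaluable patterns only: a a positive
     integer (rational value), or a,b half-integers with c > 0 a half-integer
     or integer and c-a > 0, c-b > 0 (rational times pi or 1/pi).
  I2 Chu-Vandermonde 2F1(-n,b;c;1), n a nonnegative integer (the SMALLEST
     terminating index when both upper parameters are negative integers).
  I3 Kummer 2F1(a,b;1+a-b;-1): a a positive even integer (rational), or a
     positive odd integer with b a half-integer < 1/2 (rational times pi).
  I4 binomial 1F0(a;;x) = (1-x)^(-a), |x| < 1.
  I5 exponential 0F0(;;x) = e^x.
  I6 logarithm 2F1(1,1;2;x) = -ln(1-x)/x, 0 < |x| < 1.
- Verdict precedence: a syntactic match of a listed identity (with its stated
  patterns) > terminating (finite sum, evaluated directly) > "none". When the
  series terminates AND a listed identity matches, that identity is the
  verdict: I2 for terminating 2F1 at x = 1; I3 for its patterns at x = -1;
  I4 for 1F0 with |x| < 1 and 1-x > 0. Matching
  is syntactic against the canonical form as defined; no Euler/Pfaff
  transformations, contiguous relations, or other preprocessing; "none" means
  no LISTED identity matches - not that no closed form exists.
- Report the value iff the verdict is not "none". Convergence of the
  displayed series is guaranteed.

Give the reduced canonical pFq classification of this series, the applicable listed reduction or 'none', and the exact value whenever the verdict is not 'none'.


The series (x = 1) is 2F1: upper {\frac{9}{10}, 2}, lower {\frac{99}{10}}, prefactor -\frac{3}{4}. Verdict: Gauss's theorem (I1) applies (x = 1: the Gamma ratio telescopes since c-a-b = 7 > 0 and a = 2 in Z>0). Exact value: -\frac{21093}{22400}.

First insight: from the first term -\frac{3}{4}: (1)_k (prefactor -3/4) is k! itself.
Ratio: r(k) = 1 * (k+\frac{9}{10}) (k+2) / [(k+\frac{99}{10}) (k+1)] - poly over poly, x = 1 from leading terms; C = -\frac{3}{4} at k = 0.


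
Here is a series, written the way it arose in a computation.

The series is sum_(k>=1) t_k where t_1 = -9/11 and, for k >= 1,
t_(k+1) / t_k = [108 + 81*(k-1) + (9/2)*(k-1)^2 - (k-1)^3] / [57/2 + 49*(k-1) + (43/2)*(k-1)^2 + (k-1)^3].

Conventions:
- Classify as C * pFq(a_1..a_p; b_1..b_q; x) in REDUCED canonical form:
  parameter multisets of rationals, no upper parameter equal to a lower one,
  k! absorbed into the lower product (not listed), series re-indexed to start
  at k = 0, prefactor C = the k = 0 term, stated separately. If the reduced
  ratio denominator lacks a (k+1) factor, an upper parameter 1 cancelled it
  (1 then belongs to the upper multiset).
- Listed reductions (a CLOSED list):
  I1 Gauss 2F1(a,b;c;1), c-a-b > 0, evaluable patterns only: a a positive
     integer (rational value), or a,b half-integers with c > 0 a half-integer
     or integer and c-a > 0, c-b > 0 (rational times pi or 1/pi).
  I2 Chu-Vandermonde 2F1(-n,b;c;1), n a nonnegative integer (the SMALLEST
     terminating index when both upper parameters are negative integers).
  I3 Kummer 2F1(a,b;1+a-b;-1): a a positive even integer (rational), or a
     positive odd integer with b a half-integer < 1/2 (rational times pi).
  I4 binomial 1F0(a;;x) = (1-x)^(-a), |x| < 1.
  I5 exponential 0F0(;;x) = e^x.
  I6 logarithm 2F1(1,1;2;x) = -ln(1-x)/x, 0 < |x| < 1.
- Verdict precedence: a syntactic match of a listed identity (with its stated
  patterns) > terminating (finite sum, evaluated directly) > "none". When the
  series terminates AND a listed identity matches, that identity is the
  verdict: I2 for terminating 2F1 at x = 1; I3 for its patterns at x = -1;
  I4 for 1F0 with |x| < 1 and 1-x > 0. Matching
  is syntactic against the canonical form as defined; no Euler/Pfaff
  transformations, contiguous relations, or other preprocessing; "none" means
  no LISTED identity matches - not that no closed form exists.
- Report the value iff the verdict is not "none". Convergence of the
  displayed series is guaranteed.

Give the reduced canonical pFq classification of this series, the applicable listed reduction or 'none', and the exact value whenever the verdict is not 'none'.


With C = -9/11: the canonical form is 2F1(-12, 6; 19; -1). Verdict: the Kummer evaluation I3 applies (x = -1; c = 19 equals 1+a-b for upper {-12, 6}: listed pattern). Exact value: -1836/55.

First insight: t_0 = -9/11 here, and the ratio is unreduced: k + 3/2 divides both sides (prefactor -9/11).
Adjacent-term ratio: r(k) = (-1) * (k-12) (k+6) / [(k+19) (k+1)] - rational in k, leading ratio (-1); with t_0 = -9/11, classification follows.


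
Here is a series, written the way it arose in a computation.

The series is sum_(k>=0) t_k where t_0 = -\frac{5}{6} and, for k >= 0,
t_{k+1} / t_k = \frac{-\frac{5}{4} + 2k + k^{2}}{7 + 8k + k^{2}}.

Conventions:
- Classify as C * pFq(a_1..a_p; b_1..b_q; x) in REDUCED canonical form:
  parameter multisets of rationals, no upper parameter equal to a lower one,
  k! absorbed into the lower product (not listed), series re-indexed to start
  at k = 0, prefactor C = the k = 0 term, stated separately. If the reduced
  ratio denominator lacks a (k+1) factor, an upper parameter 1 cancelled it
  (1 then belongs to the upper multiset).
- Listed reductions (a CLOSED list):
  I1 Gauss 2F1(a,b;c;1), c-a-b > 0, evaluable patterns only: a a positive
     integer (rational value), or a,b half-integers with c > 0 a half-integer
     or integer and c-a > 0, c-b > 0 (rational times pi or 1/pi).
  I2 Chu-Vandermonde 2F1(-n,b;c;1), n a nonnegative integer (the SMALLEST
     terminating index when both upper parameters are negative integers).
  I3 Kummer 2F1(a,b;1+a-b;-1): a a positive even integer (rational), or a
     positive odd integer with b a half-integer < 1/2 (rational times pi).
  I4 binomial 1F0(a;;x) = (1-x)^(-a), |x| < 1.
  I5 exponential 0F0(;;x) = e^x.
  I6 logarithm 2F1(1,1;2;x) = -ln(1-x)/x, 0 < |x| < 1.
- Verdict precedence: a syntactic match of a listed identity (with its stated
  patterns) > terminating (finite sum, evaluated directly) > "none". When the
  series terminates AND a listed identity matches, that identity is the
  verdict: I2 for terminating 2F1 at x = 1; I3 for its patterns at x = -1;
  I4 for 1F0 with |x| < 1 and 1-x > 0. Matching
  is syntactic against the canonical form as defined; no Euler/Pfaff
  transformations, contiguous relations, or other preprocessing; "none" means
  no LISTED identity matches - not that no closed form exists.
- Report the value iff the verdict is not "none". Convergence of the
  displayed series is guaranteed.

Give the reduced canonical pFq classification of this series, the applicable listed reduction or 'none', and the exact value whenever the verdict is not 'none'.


At argument 1: a 2F1 with upper {-\frac{1}{2}, \frac{5}{2}}, lower {7}, scaled by C = -\frac{5}{6}. Verdict: this is Gauss's theorem I1 (half-integer case) (x = 1; upper {-\frac{1}{2}, \frac{5}{2}} half-integers, c = 7 in the evaluable pattern). Value: \left(-\frac{131072}{63063}\right) / \pi.

Key step: x = 1 and factor the ratio over Q (C = -5/6): negated roots = parameters.
Adjacent-term ratio: r(k) = 1 * (k-\frac{1}{2}) (k+\frac{5}{2}) / [(k+7) (k+1)] - poly over poly, x = 1 from leading terms; C = -\frac{5}{6} at k = 0.


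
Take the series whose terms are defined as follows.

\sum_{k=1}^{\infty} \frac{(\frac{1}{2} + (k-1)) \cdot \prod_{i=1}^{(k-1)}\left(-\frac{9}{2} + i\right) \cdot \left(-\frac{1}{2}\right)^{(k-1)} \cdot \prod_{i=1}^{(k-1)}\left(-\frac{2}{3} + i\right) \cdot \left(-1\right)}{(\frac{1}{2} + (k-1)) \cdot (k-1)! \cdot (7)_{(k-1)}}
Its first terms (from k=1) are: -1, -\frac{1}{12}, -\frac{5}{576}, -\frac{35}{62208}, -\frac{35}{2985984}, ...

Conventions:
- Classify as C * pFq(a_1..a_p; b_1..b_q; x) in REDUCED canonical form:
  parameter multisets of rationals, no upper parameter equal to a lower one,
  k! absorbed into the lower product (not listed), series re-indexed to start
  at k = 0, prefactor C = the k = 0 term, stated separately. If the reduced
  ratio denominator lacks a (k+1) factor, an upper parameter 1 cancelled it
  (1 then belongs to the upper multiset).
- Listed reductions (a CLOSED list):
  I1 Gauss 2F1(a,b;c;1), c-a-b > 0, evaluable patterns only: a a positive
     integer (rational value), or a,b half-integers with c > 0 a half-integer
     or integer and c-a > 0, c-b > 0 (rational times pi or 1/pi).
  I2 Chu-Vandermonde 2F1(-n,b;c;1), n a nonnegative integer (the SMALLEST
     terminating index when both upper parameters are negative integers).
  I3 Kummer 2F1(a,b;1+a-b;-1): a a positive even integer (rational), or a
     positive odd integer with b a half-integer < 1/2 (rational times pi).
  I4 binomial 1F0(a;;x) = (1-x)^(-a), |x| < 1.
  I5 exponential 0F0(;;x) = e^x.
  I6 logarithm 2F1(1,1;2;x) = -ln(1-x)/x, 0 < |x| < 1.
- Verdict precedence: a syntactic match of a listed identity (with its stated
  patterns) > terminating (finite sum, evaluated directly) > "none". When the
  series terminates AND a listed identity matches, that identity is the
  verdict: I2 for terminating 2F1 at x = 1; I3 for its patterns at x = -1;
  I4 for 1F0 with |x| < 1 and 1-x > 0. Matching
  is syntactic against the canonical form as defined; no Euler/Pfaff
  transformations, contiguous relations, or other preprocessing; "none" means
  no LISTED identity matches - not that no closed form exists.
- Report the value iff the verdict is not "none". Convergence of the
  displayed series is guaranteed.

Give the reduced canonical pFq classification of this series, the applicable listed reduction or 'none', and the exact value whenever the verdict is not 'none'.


With C = -1: the canonical form is 2F1(-\frac{7}{2}, \frac{1}{3}; 7; -\frac{1}{2}). Verdict: none - at argument -\frac{1}{2} the multisets {-\frac{7}{2}, \frac{1}{3}} ; {7} match no listed identity.

Structural cue: t_0 being -1, striking the common factor k + 1/2 reduces the term (C = -1, x = -1/2).
Adjacent-term ratio: r(k) = -\frac{1}{2} * (k-\frac{7}{2}) (k+\frac{1}{3}) / [(k+7) (k+1)] - rational in k. x = -\frac{1}{2}; t_0 = -1; negate the roots.


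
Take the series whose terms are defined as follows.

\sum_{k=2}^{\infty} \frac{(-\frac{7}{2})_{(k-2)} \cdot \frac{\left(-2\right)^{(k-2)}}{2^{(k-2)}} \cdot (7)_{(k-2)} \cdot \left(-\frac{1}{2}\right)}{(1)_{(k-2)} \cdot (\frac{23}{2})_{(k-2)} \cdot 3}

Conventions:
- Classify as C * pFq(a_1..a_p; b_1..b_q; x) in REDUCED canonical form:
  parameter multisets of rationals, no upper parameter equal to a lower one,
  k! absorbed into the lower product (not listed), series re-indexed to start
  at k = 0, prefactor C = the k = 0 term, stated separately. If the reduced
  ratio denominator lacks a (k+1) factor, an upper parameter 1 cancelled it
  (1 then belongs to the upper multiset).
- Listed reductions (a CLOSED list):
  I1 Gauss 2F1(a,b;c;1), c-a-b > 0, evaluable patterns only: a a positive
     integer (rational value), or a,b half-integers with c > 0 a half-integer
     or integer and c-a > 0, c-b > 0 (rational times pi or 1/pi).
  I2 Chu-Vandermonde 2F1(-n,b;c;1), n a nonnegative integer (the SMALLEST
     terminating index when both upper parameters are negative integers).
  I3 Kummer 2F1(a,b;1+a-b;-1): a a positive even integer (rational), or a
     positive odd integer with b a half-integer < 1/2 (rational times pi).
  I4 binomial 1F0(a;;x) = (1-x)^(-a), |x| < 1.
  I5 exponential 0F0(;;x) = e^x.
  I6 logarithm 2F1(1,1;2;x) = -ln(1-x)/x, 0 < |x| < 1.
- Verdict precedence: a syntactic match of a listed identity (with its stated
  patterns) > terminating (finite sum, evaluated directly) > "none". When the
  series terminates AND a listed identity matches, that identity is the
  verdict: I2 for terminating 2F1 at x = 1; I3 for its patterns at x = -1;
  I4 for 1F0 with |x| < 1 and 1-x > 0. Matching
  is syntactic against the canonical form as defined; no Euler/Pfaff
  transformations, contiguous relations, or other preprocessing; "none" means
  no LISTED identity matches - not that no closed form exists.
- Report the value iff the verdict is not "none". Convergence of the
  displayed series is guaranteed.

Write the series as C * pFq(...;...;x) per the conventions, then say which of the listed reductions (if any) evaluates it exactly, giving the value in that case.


x = -1 here; the reduced form reads 2F1, upper {-\frac{7}{2}, 7}, lower {\frac{23}{2}}, C = -\frac{1}{6}. Verdict (x = -1): Kummer (I3) applies (x = -1; c = \frac{23}{2} equals 1+a-b for upper {-\frac{7}{2}, 7}: listed pattern). Sum: \left(-\frac{4849845}{16777216}\right) \cdot \pi.

Key observation: t_0 being -\frac{1}{6}, the two k-th powers (C = -1/6, x = -1) combine into one argument.
Ratio: r(k) = -1 * (k-\frac{7}{2}) (k+7) / [(k+\frac{23}{2}) (k+1)] - rational in k. x = -1; t_0 = -\frac{1}{6}; negate the roots.


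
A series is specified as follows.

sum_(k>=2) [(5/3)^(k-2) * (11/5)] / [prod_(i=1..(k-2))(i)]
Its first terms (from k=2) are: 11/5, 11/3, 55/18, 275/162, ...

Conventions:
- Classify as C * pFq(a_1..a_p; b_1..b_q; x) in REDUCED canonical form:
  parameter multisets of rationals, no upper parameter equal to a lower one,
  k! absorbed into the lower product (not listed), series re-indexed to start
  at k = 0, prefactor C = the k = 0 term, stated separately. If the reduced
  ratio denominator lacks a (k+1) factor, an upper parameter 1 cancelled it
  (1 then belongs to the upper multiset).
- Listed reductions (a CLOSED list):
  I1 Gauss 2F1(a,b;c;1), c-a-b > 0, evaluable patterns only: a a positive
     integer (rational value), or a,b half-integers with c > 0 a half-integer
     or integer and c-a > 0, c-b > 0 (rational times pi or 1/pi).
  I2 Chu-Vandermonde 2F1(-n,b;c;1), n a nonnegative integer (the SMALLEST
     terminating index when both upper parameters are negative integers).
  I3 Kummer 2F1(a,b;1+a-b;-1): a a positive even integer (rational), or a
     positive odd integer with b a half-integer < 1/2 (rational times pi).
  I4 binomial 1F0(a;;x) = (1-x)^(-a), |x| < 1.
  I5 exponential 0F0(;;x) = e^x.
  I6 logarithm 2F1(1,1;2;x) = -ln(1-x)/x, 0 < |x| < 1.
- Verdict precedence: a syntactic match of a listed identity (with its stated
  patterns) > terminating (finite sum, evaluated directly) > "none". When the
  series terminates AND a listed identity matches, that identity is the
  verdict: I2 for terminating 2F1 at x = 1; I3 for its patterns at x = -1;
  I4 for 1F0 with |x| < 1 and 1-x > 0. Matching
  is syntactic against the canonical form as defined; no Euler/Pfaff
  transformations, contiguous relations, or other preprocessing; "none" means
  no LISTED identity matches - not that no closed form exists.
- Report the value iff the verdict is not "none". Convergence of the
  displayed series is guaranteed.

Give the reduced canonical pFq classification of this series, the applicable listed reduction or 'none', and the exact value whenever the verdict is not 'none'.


Prefactor 11/5, argument 5/3: 0F0 with upper {-} over lower {-}. Verdict: exponential (I5) fires (the 0F0 exponential series at x = 5/3). Exact value: (11/5) * e^(5/3).

Structural cue: x = (5/3) and the product of the first k integers (C = 11/5, x = 5/3) is k!.
Step ratio: r(k) = (5/3) * 1 / [(k+1)] - rational in k. x = (5/3); t_0 = 11/5; negate the roots.


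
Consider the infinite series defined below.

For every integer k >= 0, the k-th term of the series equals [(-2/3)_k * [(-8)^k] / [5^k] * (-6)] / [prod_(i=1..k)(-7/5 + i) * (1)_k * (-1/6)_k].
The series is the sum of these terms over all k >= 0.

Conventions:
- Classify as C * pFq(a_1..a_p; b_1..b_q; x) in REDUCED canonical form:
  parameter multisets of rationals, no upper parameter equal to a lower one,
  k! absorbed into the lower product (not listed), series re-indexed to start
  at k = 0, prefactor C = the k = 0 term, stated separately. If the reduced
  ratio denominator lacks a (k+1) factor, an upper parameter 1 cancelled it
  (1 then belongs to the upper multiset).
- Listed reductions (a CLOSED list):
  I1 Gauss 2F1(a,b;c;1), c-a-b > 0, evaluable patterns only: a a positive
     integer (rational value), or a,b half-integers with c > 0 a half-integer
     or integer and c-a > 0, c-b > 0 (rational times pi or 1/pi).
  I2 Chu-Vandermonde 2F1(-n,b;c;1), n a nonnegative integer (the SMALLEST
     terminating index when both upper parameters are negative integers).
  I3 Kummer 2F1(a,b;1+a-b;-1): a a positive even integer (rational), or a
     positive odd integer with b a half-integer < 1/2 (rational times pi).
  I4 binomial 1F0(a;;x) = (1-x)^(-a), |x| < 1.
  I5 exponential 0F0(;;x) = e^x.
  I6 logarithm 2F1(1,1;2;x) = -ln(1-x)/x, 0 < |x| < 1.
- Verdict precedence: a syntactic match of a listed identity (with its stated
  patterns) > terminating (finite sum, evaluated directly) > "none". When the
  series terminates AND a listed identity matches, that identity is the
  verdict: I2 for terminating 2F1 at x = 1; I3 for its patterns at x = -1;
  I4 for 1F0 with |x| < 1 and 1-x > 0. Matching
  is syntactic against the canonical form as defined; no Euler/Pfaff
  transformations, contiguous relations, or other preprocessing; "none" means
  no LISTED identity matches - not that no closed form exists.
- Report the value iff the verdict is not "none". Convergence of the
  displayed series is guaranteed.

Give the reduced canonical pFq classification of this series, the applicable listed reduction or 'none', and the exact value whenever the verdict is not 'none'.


x = -8/5 here; the reduced form reads 1F2, upper {-2/3}, lower {-2/5, -1/6}, C = -6. Verdict: none. No listed pattern accepts 1F2(-2/3; -2/5, -1/6; -8/5).

The tell: x = (-8/5) and the two geometric factors (prefactor -6) combine into one argument.
Adjacent-term ratio: r(k) = (-8/5) * (k-2/3) / [(k-2/5) (k-1/6) (k+1)] - rational in k. x = (-8/5); t_0 = -6; negate the roots.


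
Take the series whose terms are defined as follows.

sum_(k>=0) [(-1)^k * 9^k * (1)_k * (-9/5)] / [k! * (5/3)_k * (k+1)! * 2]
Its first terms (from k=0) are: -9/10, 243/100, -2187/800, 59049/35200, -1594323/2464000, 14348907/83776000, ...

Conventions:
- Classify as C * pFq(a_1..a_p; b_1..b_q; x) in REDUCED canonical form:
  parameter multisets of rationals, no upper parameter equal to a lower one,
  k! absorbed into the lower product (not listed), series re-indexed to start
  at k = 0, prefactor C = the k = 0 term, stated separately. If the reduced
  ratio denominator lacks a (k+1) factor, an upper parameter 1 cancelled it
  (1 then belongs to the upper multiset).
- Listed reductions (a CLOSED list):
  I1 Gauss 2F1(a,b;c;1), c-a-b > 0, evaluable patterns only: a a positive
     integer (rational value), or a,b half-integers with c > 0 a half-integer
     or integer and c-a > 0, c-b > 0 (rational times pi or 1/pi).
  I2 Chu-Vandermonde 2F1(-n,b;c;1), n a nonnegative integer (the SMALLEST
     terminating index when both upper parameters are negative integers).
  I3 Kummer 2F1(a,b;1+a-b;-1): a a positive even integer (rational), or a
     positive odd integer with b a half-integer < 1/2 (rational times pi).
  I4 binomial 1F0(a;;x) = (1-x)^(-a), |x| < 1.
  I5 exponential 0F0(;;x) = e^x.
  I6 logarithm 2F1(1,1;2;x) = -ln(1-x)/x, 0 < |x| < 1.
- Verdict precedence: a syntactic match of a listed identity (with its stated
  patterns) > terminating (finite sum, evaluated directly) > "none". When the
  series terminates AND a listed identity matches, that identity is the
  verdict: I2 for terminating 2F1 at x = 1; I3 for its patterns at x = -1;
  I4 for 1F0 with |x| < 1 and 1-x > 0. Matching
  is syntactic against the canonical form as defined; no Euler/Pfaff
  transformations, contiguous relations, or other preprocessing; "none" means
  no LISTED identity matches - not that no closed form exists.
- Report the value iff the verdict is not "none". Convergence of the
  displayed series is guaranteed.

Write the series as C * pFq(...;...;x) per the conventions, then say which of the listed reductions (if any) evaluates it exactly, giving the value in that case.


At argument -9: a 1F2 with upper {1}, lower {5/3, 2}, scaled by C = -9/10. Verdict: none. Every listed pattern misses the 1F2 form at -9, upper {1}.

The tell: t_0 = -9/10 here, and the constant factors (C = -9/10, x = -9) combine into one prefactor.
Term ratio: r(k) = (-9) * (k+1) / [(k+5/3) (k+2) (k+1)] - rational in k, leading ratio (-9); with t_0 = -9/10, classification follows.


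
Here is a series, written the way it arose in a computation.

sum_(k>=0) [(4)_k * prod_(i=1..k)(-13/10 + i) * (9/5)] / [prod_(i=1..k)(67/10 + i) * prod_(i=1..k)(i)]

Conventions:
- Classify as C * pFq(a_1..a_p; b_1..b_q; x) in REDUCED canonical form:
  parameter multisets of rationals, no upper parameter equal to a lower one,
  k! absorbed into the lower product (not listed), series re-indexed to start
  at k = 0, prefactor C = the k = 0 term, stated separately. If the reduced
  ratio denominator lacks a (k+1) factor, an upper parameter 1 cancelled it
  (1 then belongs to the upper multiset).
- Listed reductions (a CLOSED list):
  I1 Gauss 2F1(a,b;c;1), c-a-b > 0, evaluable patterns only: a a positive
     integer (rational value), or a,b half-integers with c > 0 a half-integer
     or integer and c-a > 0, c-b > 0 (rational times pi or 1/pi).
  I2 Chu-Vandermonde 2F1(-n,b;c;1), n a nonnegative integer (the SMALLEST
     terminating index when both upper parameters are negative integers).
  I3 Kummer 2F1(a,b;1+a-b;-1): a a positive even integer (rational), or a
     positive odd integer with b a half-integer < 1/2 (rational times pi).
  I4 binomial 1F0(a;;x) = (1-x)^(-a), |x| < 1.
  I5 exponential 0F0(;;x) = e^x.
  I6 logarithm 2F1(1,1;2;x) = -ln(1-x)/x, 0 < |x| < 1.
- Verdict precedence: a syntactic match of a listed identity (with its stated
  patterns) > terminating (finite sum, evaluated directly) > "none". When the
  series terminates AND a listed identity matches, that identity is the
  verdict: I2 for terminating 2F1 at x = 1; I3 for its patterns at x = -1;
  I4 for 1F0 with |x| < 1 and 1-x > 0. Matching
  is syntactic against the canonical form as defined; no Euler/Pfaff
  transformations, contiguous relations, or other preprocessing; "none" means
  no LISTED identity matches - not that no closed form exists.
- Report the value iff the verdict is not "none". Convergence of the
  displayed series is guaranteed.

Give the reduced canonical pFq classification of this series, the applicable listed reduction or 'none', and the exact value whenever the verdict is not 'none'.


This is 9/5 * 2F1(-3/10, 4; 77/10; 1) in reduced canonical form. Verdict: the Gauss summation I1 applies (x = 1: the Gamma ratio telescopes since c-a-b = 4 > 0 and a = 4 in Z>0). Sum: 19923723/14000000.

Structural cue: t_0 being 9/5, the product of the first k integers (prefactor 9/5) is k!.
Term ratio: r(k) = 1 * (k-3/10) (k+4) / [(k+77/10) (k+1)] - poly over poly, x = 1 from leading terms; C = 9/5 at k = 0.


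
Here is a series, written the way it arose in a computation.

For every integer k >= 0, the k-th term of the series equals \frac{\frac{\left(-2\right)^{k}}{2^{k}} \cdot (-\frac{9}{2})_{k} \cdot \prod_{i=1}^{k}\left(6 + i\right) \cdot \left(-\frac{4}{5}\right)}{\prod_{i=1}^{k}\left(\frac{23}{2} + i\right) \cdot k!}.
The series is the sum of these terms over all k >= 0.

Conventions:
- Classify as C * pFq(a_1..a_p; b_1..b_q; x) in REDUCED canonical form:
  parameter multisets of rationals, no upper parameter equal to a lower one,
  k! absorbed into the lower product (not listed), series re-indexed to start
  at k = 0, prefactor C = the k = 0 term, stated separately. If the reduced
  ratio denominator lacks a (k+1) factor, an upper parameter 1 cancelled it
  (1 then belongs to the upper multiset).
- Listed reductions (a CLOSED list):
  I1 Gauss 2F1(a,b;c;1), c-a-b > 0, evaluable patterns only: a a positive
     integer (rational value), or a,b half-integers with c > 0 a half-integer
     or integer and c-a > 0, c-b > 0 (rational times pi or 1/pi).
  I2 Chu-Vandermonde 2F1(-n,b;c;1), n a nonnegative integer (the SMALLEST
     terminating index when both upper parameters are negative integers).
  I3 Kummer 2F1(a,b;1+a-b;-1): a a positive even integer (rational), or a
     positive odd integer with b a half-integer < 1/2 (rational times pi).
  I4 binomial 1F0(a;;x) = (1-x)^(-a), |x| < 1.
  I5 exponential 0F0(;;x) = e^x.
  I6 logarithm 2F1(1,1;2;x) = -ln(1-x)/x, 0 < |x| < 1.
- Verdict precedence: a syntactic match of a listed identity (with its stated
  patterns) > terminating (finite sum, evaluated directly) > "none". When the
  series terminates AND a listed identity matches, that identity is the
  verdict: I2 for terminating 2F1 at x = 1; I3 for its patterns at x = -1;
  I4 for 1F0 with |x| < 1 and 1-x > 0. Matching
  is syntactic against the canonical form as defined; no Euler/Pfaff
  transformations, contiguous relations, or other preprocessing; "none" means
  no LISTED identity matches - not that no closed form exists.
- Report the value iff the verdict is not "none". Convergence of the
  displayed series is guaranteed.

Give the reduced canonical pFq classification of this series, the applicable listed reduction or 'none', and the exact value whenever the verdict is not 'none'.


The series (x = -1) is 2F1: upper {-\frac{9}{2}, 7}, lower {\frac{25}{2}}, prefactor -\frac{4}{5}. Verdict (x = -1): Kummer's theorem (I3) applies (x = -1; c = \frac{25}{2} equals 1+a-b for upper {-\frac{9}{2}, 7}: listed pattern). Sum: \left(-\frac{66927861}{33554432}\right) \cdot \pi.

First insight: x = -1 and the lower running product (C = -4/5) is a rising factorial.
Ratio: r(k) = -1 * (k-\frac{9}{2}) (k+7) / [(k+\frac{25}{2}) (k+1)] - rational in k. x = -1; t_0 = -\frac{4}{5}; negate the roots.


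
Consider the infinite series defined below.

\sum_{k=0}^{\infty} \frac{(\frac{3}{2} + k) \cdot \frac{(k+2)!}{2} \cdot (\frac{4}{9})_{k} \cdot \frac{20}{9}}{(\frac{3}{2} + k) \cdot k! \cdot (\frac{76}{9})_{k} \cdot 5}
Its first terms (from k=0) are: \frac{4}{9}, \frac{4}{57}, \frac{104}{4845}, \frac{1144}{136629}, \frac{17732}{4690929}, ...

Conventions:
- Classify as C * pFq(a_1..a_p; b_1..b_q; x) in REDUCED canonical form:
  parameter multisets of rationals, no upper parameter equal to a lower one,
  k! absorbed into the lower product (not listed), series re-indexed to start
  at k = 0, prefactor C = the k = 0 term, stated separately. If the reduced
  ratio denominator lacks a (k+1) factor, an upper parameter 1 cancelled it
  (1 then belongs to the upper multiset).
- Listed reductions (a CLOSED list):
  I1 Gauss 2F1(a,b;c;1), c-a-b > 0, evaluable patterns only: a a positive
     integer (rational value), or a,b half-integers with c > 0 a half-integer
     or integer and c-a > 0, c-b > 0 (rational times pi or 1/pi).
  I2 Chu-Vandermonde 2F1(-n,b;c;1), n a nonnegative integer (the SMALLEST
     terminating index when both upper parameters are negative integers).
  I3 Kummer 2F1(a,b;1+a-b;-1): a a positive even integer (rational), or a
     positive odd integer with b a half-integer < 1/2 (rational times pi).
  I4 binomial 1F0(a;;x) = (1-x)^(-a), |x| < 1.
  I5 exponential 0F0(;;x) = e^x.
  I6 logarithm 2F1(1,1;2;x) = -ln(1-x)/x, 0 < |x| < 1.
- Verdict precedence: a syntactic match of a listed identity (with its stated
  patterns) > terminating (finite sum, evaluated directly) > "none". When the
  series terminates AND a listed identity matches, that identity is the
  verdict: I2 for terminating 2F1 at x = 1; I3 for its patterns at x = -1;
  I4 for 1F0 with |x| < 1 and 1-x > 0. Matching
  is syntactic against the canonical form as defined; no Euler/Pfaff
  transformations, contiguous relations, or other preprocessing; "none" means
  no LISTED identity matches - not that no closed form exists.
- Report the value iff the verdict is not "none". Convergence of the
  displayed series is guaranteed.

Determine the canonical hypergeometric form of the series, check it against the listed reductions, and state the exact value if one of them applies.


At argument 1: a 2F1 with upper {\frac{4}{9}, 3}, lower {\frac{76}{9}}, scaled by C = \frac{4}{9}. Verdict (x = 1): the Gauss summation I1 applies (x = 1: the Gamma ratio telescopes since c-a-b = 5 > 0 and a = 3 in Z>0). Value: \frac{54404}{98415}.

Structural cue: with t_0 = \frac{4}{9}, the factorial ratio (prefactor 4/9) (k+a-1)!/(a-1)! is a rising factorial (a)_k.
Adjacent-term ratio: r(k) = 1 * (k+\frac{4}{9}) (k+3) / [(k+\frac{76}{9}) (k+1)] ; factor over Q: parameters, x = 1, and C = \frac{4}{9}.


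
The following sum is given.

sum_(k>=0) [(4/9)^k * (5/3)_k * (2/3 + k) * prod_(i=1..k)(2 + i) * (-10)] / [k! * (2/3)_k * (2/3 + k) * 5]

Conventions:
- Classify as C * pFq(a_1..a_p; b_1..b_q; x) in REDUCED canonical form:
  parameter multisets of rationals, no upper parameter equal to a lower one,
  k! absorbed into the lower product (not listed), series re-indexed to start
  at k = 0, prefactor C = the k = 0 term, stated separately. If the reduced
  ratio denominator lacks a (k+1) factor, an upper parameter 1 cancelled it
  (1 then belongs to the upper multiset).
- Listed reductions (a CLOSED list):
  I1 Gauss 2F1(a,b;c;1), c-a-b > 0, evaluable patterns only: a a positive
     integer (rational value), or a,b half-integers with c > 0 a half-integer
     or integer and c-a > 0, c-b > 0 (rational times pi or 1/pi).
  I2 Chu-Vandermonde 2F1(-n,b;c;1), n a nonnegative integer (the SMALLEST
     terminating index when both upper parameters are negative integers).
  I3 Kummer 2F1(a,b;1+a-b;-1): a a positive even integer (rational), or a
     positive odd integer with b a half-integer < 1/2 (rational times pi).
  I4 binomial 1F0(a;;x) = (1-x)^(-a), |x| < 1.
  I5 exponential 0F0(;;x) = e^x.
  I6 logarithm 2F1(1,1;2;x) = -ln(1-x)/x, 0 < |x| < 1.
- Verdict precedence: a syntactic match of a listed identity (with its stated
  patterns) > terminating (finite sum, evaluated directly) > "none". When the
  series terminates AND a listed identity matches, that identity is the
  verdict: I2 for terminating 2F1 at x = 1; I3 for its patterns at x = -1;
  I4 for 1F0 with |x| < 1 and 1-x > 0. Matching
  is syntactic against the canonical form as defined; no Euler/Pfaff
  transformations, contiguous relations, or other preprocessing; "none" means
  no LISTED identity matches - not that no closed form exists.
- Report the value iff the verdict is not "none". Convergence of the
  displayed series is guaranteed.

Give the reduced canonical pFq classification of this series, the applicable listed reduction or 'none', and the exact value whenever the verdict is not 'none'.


Reduced: x = 4/9, 2F1, upper = {5/3, 3}, lower = {2/3}, C = -2. Verdict: none. A 2F1 with upper {5/3, 3} fits none of I1-I6 at x = 4/9; the sum runs forever.

Key step: x = (4/9) and the constant factors (C = -2) combine into one prefactor.
Step ratio: r(k) = (4/9) * (k+5/3) (k+3) / [(k+2/3) (k+1)] - rational in k, leading ratio (4/9); with t_0 = -2, classification follows.


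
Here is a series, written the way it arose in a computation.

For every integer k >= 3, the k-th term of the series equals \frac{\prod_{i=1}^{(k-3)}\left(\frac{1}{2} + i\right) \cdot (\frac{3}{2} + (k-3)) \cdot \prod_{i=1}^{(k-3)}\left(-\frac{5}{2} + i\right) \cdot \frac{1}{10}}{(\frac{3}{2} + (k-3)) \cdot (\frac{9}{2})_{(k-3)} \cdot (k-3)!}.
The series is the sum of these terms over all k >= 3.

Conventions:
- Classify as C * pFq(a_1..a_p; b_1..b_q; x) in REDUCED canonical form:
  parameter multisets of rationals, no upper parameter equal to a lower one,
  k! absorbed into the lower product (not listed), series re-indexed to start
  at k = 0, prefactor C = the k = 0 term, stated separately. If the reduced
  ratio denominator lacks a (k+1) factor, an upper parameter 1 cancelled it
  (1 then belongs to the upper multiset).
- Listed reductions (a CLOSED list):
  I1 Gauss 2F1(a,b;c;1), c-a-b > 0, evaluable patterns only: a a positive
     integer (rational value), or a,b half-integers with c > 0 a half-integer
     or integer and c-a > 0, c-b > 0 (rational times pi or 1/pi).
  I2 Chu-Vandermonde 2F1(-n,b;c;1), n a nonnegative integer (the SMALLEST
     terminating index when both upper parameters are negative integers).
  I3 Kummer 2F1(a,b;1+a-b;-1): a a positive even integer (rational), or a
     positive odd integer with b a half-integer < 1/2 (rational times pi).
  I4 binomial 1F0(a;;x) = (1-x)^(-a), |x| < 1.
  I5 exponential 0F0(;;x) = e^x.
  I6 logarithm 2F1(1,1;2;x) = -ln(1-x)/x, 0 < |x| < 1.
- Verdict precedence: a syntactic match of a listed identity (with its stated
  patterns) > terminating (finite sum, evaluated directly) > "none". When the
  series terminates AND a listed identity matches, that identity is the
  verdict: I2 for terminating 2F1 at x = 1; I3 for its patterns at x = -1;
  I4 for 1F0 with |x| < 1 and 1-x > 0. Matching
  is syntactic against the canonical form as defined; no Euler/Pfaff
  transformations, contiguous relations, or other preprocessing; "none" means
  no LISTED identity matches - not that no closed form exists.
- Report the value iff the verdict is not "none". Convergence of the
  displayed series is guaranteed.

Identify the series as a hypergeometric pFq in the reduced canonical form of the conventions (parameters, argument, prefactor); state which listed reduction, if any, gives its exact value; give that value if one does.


Key observation: with t_0 = \frac{1}{10}, the running product (C = 1/10, x = 1) telescopes to a rising factorial.
Term ratio: r(k) = 1 * (k-\frac{3}{2}) (k+\frac{3}{2}) / [(k+\frac{9}{2}) (k+1)] - rational in k, leading ratio 1; with t_0 = \frac{1}{10}, classification follows.

Classification (C = \frac{1}{10}): 2F1 with upper {-\frac{3}{2}, \frac{3}{2}}, lower {\frac{9}{2}}, argument x = 1. Verdict: this is Gauss's theorem I1 (half-integer case) (x = 1; upper {-\frac{3}{2}, \frac{3}{2}} half-integers, c = \frac{9}{2} in the evaluable pattern). Its exact value is \frac{147}{8192} \cdot \pi.


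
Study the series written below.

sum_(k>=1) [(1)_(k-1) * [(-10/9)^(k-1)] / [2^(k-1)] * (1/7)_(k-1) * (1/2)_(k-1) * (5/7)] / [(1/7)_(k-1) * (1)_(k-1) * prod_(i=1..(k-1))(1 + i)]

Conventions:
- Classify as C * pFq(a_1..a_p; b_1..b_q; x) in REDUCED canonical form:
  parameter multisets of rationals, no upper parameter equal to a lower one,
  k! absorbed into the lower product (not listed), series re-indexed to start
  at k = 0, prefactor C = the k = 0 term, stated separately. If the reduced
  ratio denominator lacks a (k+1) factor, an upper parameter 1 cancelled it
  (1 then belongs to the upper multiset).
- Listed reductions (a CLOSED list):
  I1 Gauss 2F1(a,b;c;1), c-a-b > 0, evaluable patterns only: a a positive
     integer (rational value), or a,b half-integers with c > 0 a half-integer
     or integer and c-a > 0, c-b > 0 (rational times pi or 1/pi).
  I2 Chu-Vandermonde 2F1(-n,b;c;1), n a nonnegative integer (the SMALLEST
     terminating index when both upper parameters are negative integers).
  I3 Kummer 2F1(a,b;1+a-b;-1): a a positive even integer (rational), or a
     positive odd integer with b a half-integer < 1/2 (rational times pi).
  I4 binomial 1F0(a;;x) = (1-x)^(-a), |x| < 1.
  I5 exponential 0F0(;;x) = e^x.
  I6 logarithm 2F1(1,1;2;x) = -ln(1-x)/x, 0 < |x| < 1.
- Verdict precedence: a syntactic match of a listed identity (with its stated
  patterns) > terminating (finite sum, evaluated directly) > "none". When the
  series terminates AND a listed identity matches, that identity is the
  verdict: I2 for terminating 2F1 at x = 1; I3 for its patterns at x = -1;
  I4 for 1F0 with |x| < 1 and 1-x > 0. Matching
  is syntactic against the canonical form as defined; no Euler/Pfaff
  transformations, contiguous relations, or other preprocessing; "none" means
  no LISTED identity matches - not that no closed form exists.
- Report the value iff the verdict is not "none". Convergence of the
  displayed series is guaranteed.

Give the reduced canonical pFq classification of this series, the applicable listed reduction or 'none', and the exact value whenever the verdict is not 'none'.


The series (x = -5/9) is 2F1: upper {1/2, 1}, lower {2}, prefactor 5/7. Verdict: none. No listed pattern accepts 2F1(1/2, 1; 2; -5/9).

First insight: with t_0 = 5/7, the lower running product (C = 5/7, x = -5/9) is a rising factorial.
Term ratio: r(k) = (-5/9) * (k+1/2) (k+1) / [(k+2) (k+1)] - rational in k, leading ratio (-5/9); with t_0 = 5/7, classification follows.
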